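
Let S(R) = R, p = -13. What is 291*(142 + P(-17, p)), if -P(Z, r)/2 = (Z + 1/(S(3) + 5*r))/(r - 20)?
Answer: 13988467/341 ≈ 41022.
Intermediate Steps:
P(Z, r) = -2*(Z + 1/(3 + 5*r))/(-20 + r) (P(Z, r) = -2*(Z + 1/(3 + 5*r))/(r - 20) = -2*(Z + 1/(3 + 5*r))/(-20 + r))
291*(142 + P(-17, p)) = 291*(142 + 2*(-1 - 3*(-17) - 5*(-17)*(-13))/(-60 - 97*(-13) + 5*(-13)²)) = 291*(142 + 2*(-1 + 51 - 1105)/(-60 + 1261 + 5*169)) = 291*(142 + 2*(-1055)/(-60 + 1261 + 845)) = 291*(142 + 2*(-1055)/2046) = 291*(142 + 2*(1/2046)*(-1055)) = 291*(142 - 1055/1023) = 291*(144211/1023) = 13988467/341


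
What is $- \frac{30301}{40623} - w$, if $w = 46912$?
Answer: $- \frac{1905736477}{40623} \approx -46913.0$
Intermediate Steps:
$- \frac{30301}{40623} - w = - \frac{30301}{40623} - 46912 = - \frac{1905736477}{40623}$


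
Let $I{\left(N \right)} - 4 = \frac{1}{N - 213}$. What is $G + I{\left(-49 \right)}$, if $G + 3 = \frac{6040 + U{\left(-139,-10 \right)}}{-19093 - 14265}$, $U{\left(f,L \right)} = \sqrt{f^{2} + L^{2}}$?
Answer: $\frac{3561979}{4369898} - \frac{\sqrt{19421}}{33358} \approx 0.81094$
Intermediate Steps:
$U{\left(f,L \right)} = \sqrt{L^{2} + f^{2}}$
$G = - \frac{53057}{16679} - \frac{\sqrt{19421}}{33358}$ ($G = -3 + \frac{6040 + \sqrt{\left(-10\right)^{2} + \left(-139\right)^{2}}}{-19093 - 14265} = -3 + \frac{6040 + \sqrt{100 + 19321}}{-33358} = -3 + \left(6040 + \sqrt{19421}\right) \left(- \frac{1}{33358}\right) = -3 - \left(\frac{3020}{16679} + \frac{\sqrt{19421}}{33358}\right) = - \frac{53057}{16679} - \frac{\sqrt{19421}}{33358} \approx -3.1852$)
$I{\left(N \right)} = 4 + \frac{1}{-213 + N}$ ($I{\left(N \right)} = 4 + \frac{1}{N - 213} = 4 + \frac{1}{-213 + N}$)
$G + I{\left(-49 \right)} = \left(- \frac{53057}{16679} - \frac{\sqrt{19421}}{33358}\right) + \frac{-851 + 4 \left(-49\right)}{-213 - 49} = \left(- \frac{53057}{16679} - \frac{\sqrt{19421}}{33358}\right) + \frac{-851 - 196}{-262} = \left(- \frac{53057}{16679} - \frac{\sqrt{19421}}{33358}\right) - - \frac{1047}{262} = \left(- \frac{53057}{16679} - \frac{\sqrt{19421}}{33358}\right) + \frac{1047}{262} = \frac{3561979}{4369898} - \frac{\sqrt{19421}}{33358}$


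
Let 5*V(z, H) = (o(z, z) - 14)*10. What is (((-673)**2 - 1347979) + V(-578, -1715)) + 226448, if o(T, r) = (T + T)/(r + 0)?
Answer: -668626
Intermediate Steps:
o(T, r) = 2*T/r (o(T, r) = (2*T)/r = 2*T/r)
V(z, H) = -24 (V(z, H) = ((2*z/z - 14)*10)/5 = ((2 - 14)*10)/5 = (-12*10)/5 = (1/5)*(-120) = -24)
(((-673)**2 - 1347979) + V(-578, -1715)) + 226448 = (((-673)**2 - 1347979) - 24) + 226448 = ((452929 - 1347979) - 24) + 226448 = (-895050 - 24) + 226448 = -895074 + 226448 = -668626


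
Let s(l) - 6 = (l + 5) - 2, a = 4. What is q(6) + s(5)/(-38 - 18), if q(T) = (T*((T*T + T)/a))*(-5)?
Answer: -1261/4 ≈ -315.25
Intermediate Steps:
s(l) = 9 + l (s(l) = 6 + ((l + 5) - 2) = 6 + ((5 + l) - 2) = 6 + (3 + l) = 9 + l)
q(T) = -5*T*(T/4 + T²/4) (q(T) = (T*((T*T + T)/4))*(-5) = (T*((T² + T)*(¼)))*(-5) = (T*((T + T²)*(¼)))*(-5) = (T*(T/4 + T²/4))*(-5) = -5*T*(T/4 + T²/4))
q(6) + s(5)/(-38 - 18) = (5/4)*6²*(-1 - 1*6) + (9 + 5)/(-38 - 18) = (5/4)*36*(-1 - 6) + 14/(-56) = (5/4)*36*(-7) - 1/56*14 = -315 - ¼ = -1261/4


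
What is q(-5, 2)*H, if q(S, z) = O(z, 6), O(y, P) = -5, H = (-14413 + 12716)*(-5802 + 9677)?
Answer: 32879375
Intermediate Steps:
H = -6575875 (H = -1697*3875 = -6575875)
q(S, z) = -5
q(-5, 2)*H = -5*(-6575875) = 32879375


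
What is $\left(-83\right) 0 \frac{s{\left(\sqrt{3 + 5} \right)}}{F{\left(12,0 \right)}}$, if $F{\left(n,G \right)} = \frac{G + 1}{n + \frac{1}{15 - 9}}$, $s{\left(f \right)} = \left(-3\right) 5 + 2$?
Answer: $0$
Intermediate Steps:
$s{\left(f \right)} = -13$ ($s{\left(f \right)} = -15 + 2 = -13$)
$F{\left(n,G \right)} = \frac{1 + G}{\frac{1}{6} + n}$ ($F{\left(n,G \right)} = \frac{1 + G}{n + \frac{1}{6}} = \frac{1 + G}{\frac{1}{6} + n}$)
$\left(-83\right) 0 \frac{s{\left(\sqrt{3 + 5} \right)}}{F{\left(12,0 \right)}} = \left(-83\right) 0 \left(- \frac{13}{6 \frac{1}{1 + 6 \cdot 12} \left(1 + 0\right)}\right) = 0 \left(- \frac{13}{6 \frac{1}{1 + 72} \cdot 1}\right) = 0 \left(- \frac{13}{6 \cdot \frac{1}{73} \cdot 1}\right) = 0 \left(- \frac{13}{\frac{6}{73}}\right) = 0 \left(\left(-13\right) \frac{73}{6}\right) = 0 \left(- \frac{949}{6}\right) = 0$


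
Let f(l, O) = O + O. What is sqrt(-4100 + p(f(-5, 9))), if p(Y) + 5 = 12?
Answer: I*sqrt(4093) ≈ 63.977*I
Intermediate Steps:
f(l, O) = 2*O
p(Y) = 7 (p(Y) = -5 + 12 = 7)
sqrt(-4100 + p(f(-5, 9))) = sqrt(-4100 + 7) = sqrt(-4093) = I*sqrt(4093)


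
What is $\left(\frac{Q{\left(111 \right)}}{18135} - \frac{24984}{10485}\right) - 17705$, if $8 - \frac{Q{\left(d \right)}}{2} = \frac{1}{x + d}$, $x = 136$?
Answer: $- \frac{18480971163419}{1043687385} \approx -17707.0$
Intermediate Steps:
$Q{\left(d \right)} = 16 - \frac{2}{136 + d}$
$\left(\frac{Q{\left(111 \right)}}{18135} - \frac{24984}{10485}\right) - 17705 = \left(\frac{2 \frac{1}{136 + 111} \left(1087 + 8 \cdot 111\right)}{18135} - \frac{24984}{10485}\right) - 17705 = \left(\frac{2 \left(1087 + 888\right)}{247} \cdot \frac{1}{18135} - \frac{2776}{1165}\right) - 17705 = \left(2 \cdot \frac{1}{247} \cdot 1975 \cdot \frac{1}{18135} - \frac{2776}{1165}\right) - 17705 = \left(\frac{3950}{247} \cdot \frac{1}{18135} - \frac{2776}{1165}\right) - 17705 = \left(\frac{790}{895869} - \frac{2776}{1165}\right) - 17705 = - \frac{2486011994}{1043687385} - 17705 = - \frac{18480971163419}{1043687385}$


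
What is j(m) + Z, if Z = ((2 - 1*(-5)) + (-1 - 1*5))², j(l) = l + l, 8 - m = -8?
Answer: 33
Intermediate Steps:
m = 16 (m = 8 - 1*(-8) = 8 + 8 = 16)
j(l) = 2*l
Z = 1 (Z = ((2 + 5) + (-1 - 5))² = (7 - 6)² = 1² = 1)
j(m) + Z = 2*16 + 1 = 32 + 1 = 33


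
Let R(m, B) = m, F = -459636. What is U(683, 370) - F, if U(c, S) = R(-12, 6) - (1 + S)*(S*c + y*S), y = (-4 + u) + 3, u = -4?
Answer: -92609436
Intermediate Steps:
y = -5 (y = (-4 - 4) + 3 = -8 + 3 = -5)
U(c, S) = -12 - (1 + S)*(-5*S + S*c) (U(c, S) = -12 - (1 + S)*(S*c - 5*S) = -12 - (1 + S)*(-5*S + S*c))
U(683, 370) - F = (-12 + 5*370 + 5*370**2 - 1*370*683 - 1*683*370**2) - 1*(-459636) = (-12 + 1850 + 5*136900 - 252710 - 1*683*136900) + 459636 = (-12 + 1850 + 684500 - 252710 - 93502700) + 459636 = -93069072 + 459636 = -92609436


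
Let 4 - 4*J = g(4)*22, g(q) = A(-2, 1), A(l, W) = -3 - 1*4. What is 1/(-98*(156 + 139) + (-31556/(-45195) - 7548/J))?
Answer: -155235/4517399102 ≈ -3.4364e-5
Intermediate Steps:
A(l, W) = -7 (A(l, W) = -3 - 4 = -7)
g(q) = -7
J = 79/2 (J = 1 - (-7)*22/4 = 1 - 1/4*(-154) = 1 + 77/2 = 79/2 ≈ 39.500)
1/(-98*(156 + 139) + (-31556/(-45195) - 7548/J)) = 1/(-98*(156 + 139) + (-31556/(-45195) - 7548/79/2)) = 1/(-98*295 + (-31556*(-1/45195) - 7548*2/79)) = 1/(-28910 + (1372/1965 - 15096/79)) = 1/(-28910 - 29555252/155235) = 1/(-4517399102/155235) = -155235/4517399102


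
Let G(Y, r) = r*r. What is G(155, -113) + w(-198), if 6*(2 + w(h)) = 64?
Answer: 38333/3 ≈ 12778.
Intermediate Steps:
w(h) = 26/3 (w(h) = -2 + (⅙)*64 = -2 + 32/3 = 26/3)
G(Y, r) = r²
G(155, -113) + w(-198) = (-113)² + 26/3 = 12769 + 26/3 = 38333/3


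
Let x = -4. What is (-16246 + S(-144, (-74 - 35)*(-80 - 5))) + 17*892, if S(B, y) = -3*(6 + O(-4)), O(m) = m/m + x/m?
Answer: -1106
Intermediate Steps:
O(m) = 1 - 4/m (O(m) = m/m - 4/m = 1 - 4/m)
S(B, y) = -24 (S(B, y) = -3*(6 + (-4 - 4)/(-4)) = -3*(6 - ¼*(-8)) = -3*(6 + 2) = -3*8 = -24)
(-16246 + S(-144, (-74 - 35)*(-80 - 5))) + 17*892 = (-16246 - 24) + 17*892 = -16270 + 15164 = -1106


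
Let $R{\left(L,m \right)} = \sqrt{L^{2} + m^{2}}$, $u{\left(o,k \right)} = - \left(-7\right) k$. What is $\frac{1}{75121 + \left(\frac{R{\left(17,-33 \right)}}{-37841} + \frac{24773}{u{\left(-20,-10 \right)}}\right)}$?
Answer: $\frac{202003956510670}{15103250016828912357} + \frac{3784100 \sqrt{1378}}{800472250891932354921} \approx 1.3375 \cdot 10^{-5}$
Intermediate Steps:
$u{\left(o,k \right)} = 7 k$
$\frac{1}{75121 + \left(\frac{R{\left(17,-33 \right)}}{-37841} + \frac{24773}{u{\left(-20,-10 \right)}}\right)} = \frac{1}{75121 + \left(\frac{\sqrt{17^{2} + \left(-33\right)^{2}}}{-37841} + \frac{24773}{7 \left(-10\right)}\right)} = \frac{1}{75121 + \left(\sqrt{289 + 1089} \left(- \frac{1}{37841}\right) + \frac{24773}{-70}\right)} = \frac{1}{75121 + \left(\sqrt{1378} \left(- \frac{1}{37841}\right) + 24773 \left(- \frac{1}{70}\right)\right)} = \frac{1}{75121 - \left(\frac{3539}{10} + \frac{\sqrt{1378}}{37841}\right)} = \frac{1}{\frac{747671}{10} - \frac{\sqrt{1378}}{37841}}$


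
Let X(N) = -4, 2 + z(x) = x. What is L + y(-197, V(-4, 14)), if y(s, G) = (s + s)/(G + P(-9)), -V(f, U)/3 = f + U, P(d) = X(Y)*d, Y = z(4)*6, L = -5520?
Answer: -16757/3 ≈ -5585.7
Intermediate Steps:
z(x) = -2 + x
Y = 12 (Y = (-2 + 4)*6 = 2*6 = 12)
P(d) = -4*d
V(f, U) = -3*U - 3*f (V(f, U) = -3*(f + U) = -3*(U + f) = -3*U - 3*f)
y(s, G) = 2*s/(36 + G) (y(s, G) = (s + s)/(G - 4*(-9)) = (2*s)/(G + 36) = (2*s)/(36 + G) = 2*s/(36 + G))
L + y(-197, V(-4, 14)) = -5520 + 2*(-197)/(36 + (-3*14 - 3*(-4))) = -5520 + 2*(-197)/(36 + (-42 + 12)) = -5520 + 2*(-197)/(36 - 30) = -5520 + 2*(-197)/6 = -5520 + 2*(-197)*(⅙) = -5520 - 197/3 = -16757/3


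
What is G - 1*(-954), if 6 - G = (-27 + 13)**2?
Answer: 764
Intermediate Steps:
G = -190 (G = 6 - (-27 + 13)**2 = 6 - 1*(-14)**2 = 6 - 1*196 = 6 - 196 = -190)
G - 1*(-954) = -190 - 1*(-954) = -190 + 954 = 764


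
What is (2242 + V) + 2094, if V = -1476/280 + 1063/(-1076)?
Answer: 163058033/37660 ≈ 4329.7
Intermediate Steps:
V = -235727/37660 (V = -1476*1/280 + 1063*(-1/1076) = -369/70 - 1063/1076 = -235727/37660 ≈ -6.2593)
(2242 + V) + 2094 = (2242 - 235727/37660) + 2094 = 84197993/37660 + 2094 = 163058033/37660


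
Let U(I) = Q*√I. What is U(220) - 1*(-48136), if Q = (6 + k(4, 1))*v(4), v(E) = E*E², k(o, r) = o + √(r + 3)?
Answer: 48136 + 1536*√55 ≈ 59527.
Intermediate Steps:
k(o, r) = o + √(3 + r)
v(E) = E³
Q = 768 (Q = (6 + (4 + √(3 + 1)))*4³ = (6 + (4 + √4))*64 = (6 + (4 + 2))*64 = (6 + 6)*64 = 12*64 = 768)
U(I) = 768*√I
U(220) - 1*(-48136) = 768*√220 - 1*(-48136) = 768*(2*√55) + 48136 = 1536*√55 + 48136 = 48136 + 1536*√55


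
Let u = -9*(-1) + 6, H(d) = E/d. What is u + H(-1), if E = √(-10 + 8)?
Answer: 15 - I*√2 ≈ 15.0 - 1.4142*I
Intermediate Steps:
E = I*√2 (E = √(-2) = I*√2 ≈ 1.4142*I)
H(d) = I*√2/d (H(d) = (I*√2)/d = I*√2/d)
u = 15 (u = 9 + 6 = 15)
u + H(-1) = 15 + I*√2/(-1) = 15 + I*√2*(-1) = 15 - I*√2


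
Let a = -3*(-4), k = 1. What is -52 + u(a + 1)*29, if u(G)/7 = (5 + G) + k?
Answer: 3805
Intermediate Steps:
a = 12
u(G) = 42 + 7*G (u(G) = 7*((5 + G) + 1) = 7*(6 + G) = 42 + 7*G)
-52 + u(a + 1)*29 = -52 + (42 + 7*(12 + 1))*29 = -52 + (42 + 7*13)*29 = -52 + (42 + 91)*29 = -52 + 133*29 = -52 + 3857 = 3805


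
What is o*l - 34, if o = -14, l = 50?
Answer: -734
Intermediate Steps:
o*l - 34 = -14*50 - 34 = -700 - 34 = -734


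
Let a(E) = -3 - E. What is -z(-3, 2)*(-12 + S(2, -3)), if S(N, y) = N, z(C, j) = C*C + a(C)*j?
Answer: 90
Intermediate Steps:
z(C, j) = C² + j*(-3 - C) (z(C, j) = C*C + (-3 - C)*j = C² + j*(-3 - C))
-z(-3, 2)*(-12 + S(2, -3)) = -((-3)² - 1*2*(3 - 3))*(-12 + 2) = -(9 - 1*2*0)*(-10) = -(9 + 0)*(-10) = -9*(-10) = -1*(-90) = 90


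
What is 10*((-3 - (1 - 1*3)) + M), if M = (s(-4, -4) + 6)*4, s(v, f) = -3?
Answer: 110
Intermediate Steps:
M = 12 (M = (-3 + 6)*4 = 3*4 = 12)
10*((-3 - (1 - 1*3)) + M) = 10*((-3 - (1 - 1*3)) + 12) = 10*((-3 - (1 - 3)) + 12) = 10*((-3 - 1*(-2)) + 12) = 10*((-3 + 2) + 12) = 10*(-1 + 12) = 10*11 = 110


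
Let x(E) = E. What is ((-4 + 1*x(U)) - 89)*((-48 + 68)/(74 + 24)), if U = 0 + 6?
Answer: -870/49 ≈ -17.755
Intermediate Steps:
U = 6
((-4 + 1*x(U)) - 89)*((-48 + 68)/(74 + 24)) = ((-4 + 1*6) - 89)*((-48 + 68)/(74 + 24)) = ((-4 + 6) - 89)*(20/98) = (2 - 89)*(20*(1/98)) = -87*10/49 = -870/49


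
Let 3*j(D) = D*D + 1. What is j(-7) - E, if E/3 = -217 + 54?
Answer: 1517/3 ≈ 505.67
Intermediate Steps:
E = -489 (E = 3*(-217 + 54) = 3*(-163) = -489)
j(D) = 1/3 + D**2/3 (j(D) = (D*D + 1)/3 = (D**2 + 1)/3 = (1 + D**2)/3 = 1/3 + D**2/3)
j(-7) - E = (1/3 + (1/3)*(-7)**2) - 1*(-489) = (1/3 + (1/3)*49) + 489 = (1/3 + 49/3) + 489 = 50/3 + 489 = 1517/3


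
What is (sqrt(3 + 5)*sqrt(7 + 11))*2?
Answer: 24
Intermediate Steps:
(sqrt(3 + 5)*sqrt(7 + 11))*2 = (sqrt(8)*sqrt(18))*2 = ((2*sqrt(2))*(3*sqrt(2)))*2 = 12*2 = 24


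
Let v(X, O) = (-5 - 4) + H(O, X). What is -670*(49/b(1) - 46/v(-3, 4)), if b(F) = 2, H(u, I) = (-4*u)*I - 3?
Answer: -140030/9 ≈ -15559.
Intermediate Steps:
H(u, I) = -3 - 4*I*u (H(u, I) = -4*I*u - 3 = -3 - 4*I*u)
v(X, O) = -12 - 4*O*X (v(X, O) = (-5 - 4) + (-3 - 4*X*O) = -9 + (-3 - 4*O*X) = -12 - 4*O*X)
-670*(49/b(1) - 46/v(-3, 4)) = -670*(49/2 - 46/(-12 - 4*4*(-3))) = -670*(49*(½) - 46/(-12 + 48)) = -670*(49/2 - 46/36) = -670*(49/2 - 46*1/36) = -670*(49/2 - 23/18) = -670*209/9 = -140030/9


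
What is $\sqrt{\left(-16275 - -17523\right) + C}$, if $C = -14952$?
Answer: $2 i \sqrt{3426} \approx 117.06 i$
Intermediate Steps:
$\sqrt{\left(-16275 - -17523\right) + C} = \sqrt{\left(-16275 - -17523\right) - 14952} = \sqrt{\left(-16275 + 17523\right) - 14952} = \sqrt{1248 - 14952} = \sqrt{-13704} = 2 i \sqrt{3426}$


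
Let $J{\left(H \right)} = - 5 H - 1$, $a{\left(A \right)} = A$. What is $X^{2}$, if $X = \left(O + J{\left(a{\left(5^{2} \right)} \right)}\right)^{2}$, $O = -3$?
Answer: $276922881$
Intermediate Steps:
$J{\left(H \right)} = -1 - 5 H$
$X = 16641$ ($X = \left(-3 - \left(1 + 5 \cdot 5^{2}\right)\right)^{2} = \left(-3 - 126\right)^{2} = \left(-129\right)^{2} = 16641$)
$X^{2} = 16641^{2} = 276922881$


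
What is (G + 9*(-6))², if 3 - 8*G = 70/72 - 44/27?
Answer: 2140080121/746496 ≈ 2866.8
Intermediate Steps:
G = 395/864 (G = 3/8 - (70/72 - 44/27)/8 = 3/8 - (70*(1/72) - 44*1/27)/8 = 3/8 - (35/36 - 44/27)/8 = 3/8 - ⅛*(-71/108) = 3/8 + 71/864 = 395/864 ≈ 0.45718)
(G + 9*(-6))² = (395/864 + 9*(-6))² = (395/864 - 54)² = (-46261/864)² = 2140080121/746496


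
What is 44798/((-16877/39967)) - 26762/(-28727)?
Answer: -51433566076908/484825579 ≈ -1.0609e+5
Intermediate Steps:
44798/((-16877/39967)) - 26762/(-28727) = 44798/((-16877*1/39967)) - 26762*(-1/28727) = 44798/(-16877/39967) + 26762/28727 = 44798*(-39967/16877) + 26762/28727 = -1790441666/16877 + 26762/28727 = -51433566076908/484825579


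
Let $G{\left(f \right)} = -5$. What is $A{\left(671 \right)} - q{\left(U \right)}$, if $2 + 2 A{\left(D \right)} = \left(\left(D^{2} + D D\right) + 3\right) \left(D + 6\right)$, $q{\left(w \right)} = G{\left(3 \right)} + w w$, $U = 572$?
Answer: $\frac{608973985}{2} \approx 3.0449 \cdot 10^{8}$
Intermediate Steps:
$q{\left(w \right)} = -5 + w^{2}$ ($q{\left(w \right)} = -5 + w w = -5 + w^{2}$)
$A{\left(D \right)} = -1 + \frac{\left(3 + 2 D^{2}\right) \left(6 + D\right)}{2}$ ($A{\left(D \right)} = -1 + \frac{\left(\left(D^{2} + D D\right) + 3\right) \left(D + 6\right)}{2} = -1 + \frac{\left(\left(D^{2} + D^{2}\right) + 3\right) \left(6 + D\right)}{2} = -1 + \frac{\left(2 D^{2} + 3\right) \left(6 + D\right)}{2} = -1 + \frac{\left(3 + 2 D^{2}\right) \left(6 + D\right)}{2}$)
$A{\left(671 \right)} - q{\left(U \right)} = \left(8 + 671^{3} + 6 \cdot 671^{2} + \frac{3}{2} \cdot 671\right) - \left(-5 + 572^{2}\right) = \left(8 + 302111711 + 6 \cdot 450241 + \frac{2013}{2}\right) - \left(-5 + 327184\right) = \left(8 + 302111711 + 2701446 + \frac{2013}{2}\right) - 327179 = \frac{609628343}{2} - 327179 = \frac{608973985}{2}$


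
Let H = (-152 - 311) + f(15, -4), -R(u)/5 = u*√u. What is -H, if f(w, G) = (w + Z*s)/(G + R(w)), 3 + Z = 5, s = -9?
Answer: 39058229/84359 - 225*√15/84359 ≈ 462.99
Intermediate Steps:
Z = 2 (Z = -3 + 5 = 2)
R(u) = -5*u^(3/2) (R(u) = -5*u*√u = -5*u^(3/2))
f(w, G) = (-18 + w)/(G - 5*w^(3/2)) (f(w, G) = (w + 2*(-9))/(G - 5*w^(3/2)) = (w - 18)/(G - 5*w^(3/2)) = (-18 + w)/(G - 5*w^(3/2)))
H = -463 - 3/(-4 - 75*√15) (H = (-152 - 311) + (-18 + 15)/(-4 - 75*√15) = -463 - 3/(-4 - 75*√15) ≈ -462.99)
-H = -(-39058229/84359 + 225*√15/84359) = 39058229/84359 - 225*√15/84359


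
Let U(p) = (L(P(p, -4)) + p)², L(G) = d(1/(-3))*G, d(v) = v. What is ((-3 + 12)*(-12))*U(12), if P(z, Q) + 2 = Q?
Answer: -21168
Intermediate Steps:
P(z, Q) = -2 + Q
L(G) = -G/3 (L(G) = G/(-3) = -G/3)
U(p) = (2 + p)² (U(p) = (-(-2 - 4)/3 + p)² = (-⅓*(-6) + p)² = (2 + p)²)
((-3 + 12)*(-12))*U(12) = ((-3 + 12)*(-12))*(2 + 12)² = (9*(-12))*14² = -108*196 = -21168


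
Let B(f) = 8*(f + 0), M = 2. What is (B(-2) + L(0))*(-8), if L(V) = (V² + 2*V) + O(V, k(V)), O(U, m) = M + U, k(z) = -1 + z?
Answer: 112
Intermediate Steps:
B(f) = 8*f
O(U, m) = 2 + U
L(V) = 2 + V² + 3*V (L(V) = (V² + 2*V) + (2 + V) = 2 + V² + 3*V)
(B(-2) + L(0))*(-8) = (8*(-2) + (2 + 0² + 3*0))*(-8) = (-16 + (2 + 0 + 0))*(-8) = (-16 + 2)*(-8) = -14*(-8) = 112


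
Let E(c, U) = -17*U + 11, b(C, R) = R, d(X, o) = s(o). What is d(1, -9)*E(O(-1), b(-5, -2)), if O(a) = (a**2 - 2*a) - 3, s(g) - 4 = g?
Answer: -225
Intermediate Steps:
s(g) = 4 + g
d(X, o) = 4 + o
O(a) = -3 + a**2 - 2*a
E(c, U) = 11 - 17*U
d(1, -9)*E(O(-1), b(-5, -2)) = (4 - 9)*(11 - 17*(-2)) = -5*(11 + 34) = -5*45 = -225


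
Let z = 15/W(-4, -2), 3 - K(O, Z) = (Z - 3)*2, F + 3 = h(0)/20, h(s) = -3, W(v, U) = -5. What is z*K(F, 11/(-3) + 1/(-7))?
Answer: -349/7 ≈ -49.857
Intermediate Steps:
F = -63/20 (F = -3 - 3/20 = -63/20 ≈ -3.1500)
K(O, Z) = 9 - 2*Z (K(O, Z) = 3 - (Z - 3)*2 = 3 - (-3 + Z)*2 = 3 - (-6 + 2*Z) = 3 + (6 - 2*Z) = 9 - 2*Z)
z = -3 (z = 15/(-5) = 15*(-⅕) = -3)
z*K(F, 11/(-3) + 1/(-7)) = -3*(9 - 2*(11/(-3) + 1/(-7))) = -3*(9 - 2*(11*(-⅓) + 1*(-⅐))) = -3*(9 - 2*(-11/3 - ⅐)) = -3*(9 - 2*(-80/21)) = -3*(9 + 160/21) = -3*349/21 = -349/7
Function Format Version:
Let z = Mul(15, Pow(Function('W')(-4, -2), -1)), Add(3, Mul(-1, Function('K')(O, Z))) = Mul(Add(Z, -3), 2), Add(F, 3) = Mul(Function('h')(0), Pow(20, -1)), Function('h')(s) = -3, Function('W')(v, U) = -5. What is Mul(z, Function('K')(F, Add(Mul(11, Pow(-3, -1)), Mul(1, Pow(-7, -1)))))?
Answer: Rational(-349, 7) ≈ -49.857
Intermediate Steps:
F = Rational(-63, 20) (F = Add(-3, Mul(-3, Pow(20, -1))) = Add(-3, Mul(-3, Rational(1, 20))) = Add(-3, Rational(-3, 20)) = Rational(-63, 20) ≈ -3.1500)
Function('K')(O, Z) = Add(9, Mul(-2, Z)) (Function('K')(O, Z) = Add(3, Mul(-1, Mul(Add(Z, -3), 2))) = Add(3, Mul(-1, Mul(Add(-3, Z), 2))) = Add(3, Mul(-1, Add(-6, Mul(2, Z)))) = Add(3, Add(6, Mul(-2, Z))) = Add(9, Mul(-2, Z)))
z = -3 (z = Mul(15, Pow(-5, -1)) = Mul(15, Rational(-1, 5)) = -3)
Mul(z, Function('K')(F, Add(Mul(11, Pow(-3, -1)), Mul(1, Pow(-7, -1))))) = Mul(-3, Add(9, Mul(-2, Add(Mul(11, Pow(-3, -1)), Mul(1, Pow(-7, -1)))))) = Mul(-3, Add(9, Mul(-2, Add(Mul(11, Rational(-1, 3)), Mul(1, Rational(-1, 7)))))) = Mul(-3, Add(9, Mul(-2, Add(Rational(-11, 3), Rational(-1, 7))))) = Mul(-3, Add(9, Mul(-2, Rational(-80, 21)))) = Mul(-3, Add(9, Rational(160, 21))) = Mul(-3, Rational(349, 21)) = Rational(-349, 7)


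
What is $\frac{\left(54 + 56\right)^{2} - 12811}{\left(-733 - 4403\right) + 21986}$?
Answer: $- \frac{711}{16850} \approx -0.042196$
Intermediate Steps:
$\frac{\left(54 + 56\right)^{2} - 12811}{\left(-733 - 4403\right) + 21986} = \frac{110^{2} - 12811}{\left(-733 - 4403\right) + 21986} = \frac{12100 - 12811}{-5136 + 21986} = - \frac{711}{16850}$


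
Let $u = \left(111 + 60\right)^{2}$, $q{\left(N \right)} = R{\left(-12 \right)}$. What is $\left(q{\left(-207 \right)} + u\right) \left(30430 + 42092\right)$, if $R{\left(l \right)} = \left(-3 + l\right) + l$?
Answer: $2118657708$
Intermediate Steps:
$R{\left(l \right)} = -3 + 2 l$
$q{\left(N \right)} = -27$ ($q{\left(N \right)} = -3 + 2 \left(-12\right) = -3 - 24 = -27$)
$u = 29241$ ($u = 171^{2} = 29241$)
$\left(q{\left(-207 \right)} + u\right) \left(30430 + 42092\right) = \left(-27 + 29241\right) \left(30430 + 42092\right) = 29214 \cdot 72522 = 2118657708$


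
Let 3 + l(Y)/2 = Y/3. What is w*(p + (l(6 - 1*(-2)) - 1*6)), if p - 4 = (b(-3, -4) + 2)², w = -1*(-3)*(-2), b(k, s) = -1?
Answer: 10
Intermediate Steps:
l(Y) = -6 + 2*Y/3 (l(Y) = -6 + 2*(Y/3) = -6 + 2*Y/3)
w = -6 (w = 3*(-2) = -6)
p = 5 (p = 4 + (-1 + 2)² = 4 + 1² = 4 + 1 = 5)
w*(p + (l(6 - 1*(-2)) - 1*6)) = -6*(5 + ((-6 + 2*(6 - 1*(-2))/3) - 1*6)) = -6*(5 + ((-6 + 2*(6 + 2)/3) - 6)) = -6*(5 + ((-6 + (⅔)*8) - 6)) = -6*(5 + ((-6 + 16/3) - 6)) = -6*(5 + (-⅔ - 6)) = -6*(5 - 20/3) = -6*(-5/3) = 10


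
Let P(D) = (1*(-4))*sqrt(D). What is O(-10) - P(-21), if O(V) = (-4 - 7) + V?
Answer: -21 + 4*I*sqrt(21) ≈ -21.0 + 18.33*I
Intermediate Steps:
O(V) = -11 + V
P(D) = -4*sqrt(D)
O(-10) - P(-21) = (-11 - 10) - (-4)*sqrt(-21) = -21 - (-4)*I*sqrt(21) = -21 + 4*I*sqrt(21)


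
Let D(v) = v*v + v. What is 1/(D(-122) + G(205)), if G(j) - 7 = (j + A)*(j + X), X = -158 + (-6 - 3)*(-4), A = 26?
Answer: 1/33942 ≈ 2.9462e-5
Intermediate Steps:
X = -122 (X = -158 - 9*(-4) = -158 + 36 = -122)
D(v) = v + v² (D(v) = v² + v = v + v²)
G(j) = 7 + (-122 + j)*(26 + j) (G(j) = 7 + (j + 26)*(j - 122) = 7 + (26 + j)*(-122 + j) = 7 + (-122 + j)*(26 + j))
1/(D(-122) + G(205)) = 1/(-122*(1 - 122) + (-3165 + 205² - 96*205)) = 1/(-122*(-121) + (-3165 + 42025 - 19680)) = 1/(14762 + 19180) = 1/33942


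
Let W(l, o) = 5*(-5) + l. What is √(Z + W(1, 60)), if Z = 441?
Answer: √417 ≈ 20.421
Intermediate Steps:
W(l, o) = -25 + l
√(Z + W(1, 60)) = √(441 + (-25 + 1)) = √(441 - 24) = √417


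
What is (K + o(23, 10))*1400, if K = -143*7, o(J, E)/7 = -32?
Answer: -1715000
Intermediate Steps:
o(J, E) = -224 (o(J, E) = 7*(-32) = -224)
K = -1001 (K = -1*1001 = -1001)
(K + o(23, 10))*1400 = (-1001 - 224)*1400 = -1225*1400 = -1715000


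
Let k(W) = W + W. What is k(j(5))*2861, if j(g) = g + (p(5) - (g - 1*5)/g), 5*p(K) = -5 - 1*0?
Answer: 22888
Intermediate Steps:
p(K) = -1 (p(K) = (-5 - 1*0)/5 = (-5 + 0)/5 = (⅕)*(-5) = -1)
j(g) = -1 + g - (-5 + g)/g (j(g) = g + (-1 - (g - 1*5)/g) = g + (-1 - (g - 5)/g) = g + (-1 - (-5 + g)/g) = -1 + g - (-5 + g)/g)
k(W) = 2*W
k(j(5))*2861 = (2*(-2 + 5 + 5/5))*2861 = (2*(-2 + 5 + 5*(⅕)))*2861 = (2*(-2 + 5 + 1))*2861 = (2*4)*2861 = 8*2861 = 22888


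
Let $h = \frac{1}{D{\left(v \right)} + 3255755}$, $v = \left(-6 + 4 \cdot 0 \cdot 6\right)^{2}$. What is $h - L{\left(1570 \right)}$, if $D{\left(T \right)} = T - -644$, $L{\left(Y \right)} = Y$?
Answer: $- \frac{5112602949}{3256435} \approx -1570.0$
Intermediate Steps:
$v = 36$ ($v = \left(-6 + 0 \cdot 6\right)^{2} = \left(-6 + 0\right)^{2} = \left(-6\right)^{2} = 36$)
$D{\left(T \right)} = 644 + T$ ($D{\left(T \right)} = T + 644 = 644 + T$)
$h = \frac{1}{3256435}$ ($h = \frac{1}{\left(644 + 36\right) + 3255755} = \frac{1}{680 + 3255755} = \frac{1}{3256435} \approx 3.0708 \cdot 10^{-7}$)
$h - L{\left(1570 \right)} = \frac{1}{3256435} - 1570 = - \frac{5112602949}{3256435}$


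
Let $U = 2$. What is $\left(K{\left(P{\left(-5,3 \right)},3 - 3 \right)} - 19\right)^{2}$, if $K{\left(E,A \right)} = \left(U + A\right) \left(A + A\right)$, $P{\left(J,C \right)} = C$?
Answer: $361$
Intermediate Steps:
$K{\left(E,A \right)} = 2 A \left(2 + A\right)$ ($K{\left(E,A \right)} = \left(2 + A\right) \left(A + A\right) = \left(2 + A\right) 2 A = 2 A \left(2 + A\right)$)
$\left(K{\left(P{\left(-5,3 \right)},3 - 3 \right)} - 19\right)^{2} = \left(2 \left(3 - 3\right) \left(2 + \left(3 - 3\right)\right) - 19\right)^{2} = \left(2 \cdot 0 \left(2 + 0\right) - 19\right)^{2} = \left(2 \cdot 0 \cdot 2 - 19\right)^{2} = \left(0 - 19\right)^{2} = \left(-19\right)^{2} = 361$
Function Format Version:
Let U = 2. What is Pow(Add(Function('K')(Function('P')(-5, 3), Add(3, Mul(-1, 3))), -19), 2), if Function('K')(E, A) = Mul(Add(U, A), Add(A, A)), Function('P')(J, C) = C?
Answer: 361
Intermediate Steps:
Function('K')(E, A) = Mul(2, A, Add(2, A)) (Function('K')(E, A) = Mul(Add(2, A), Add(A, A)) = Mul(Add(2, A), Mul(2, A)) = Mul(2, A, Add(2, A)))
Pow(Add(Function('K')(Function('P')(-5, 3), Add(3, Mul(-1, 3))), -19), 2) = Pow(Add(Mul(2, Add(3, Mul(-1, 3)), Add(2, Add(3, Mul(-1, 3)))), -19), 2) = Pow(Add(Mul(2, Add(3, -3), Add(2, Add(3, -3))), -19), 2) = Pow(Add(Mul(2, 0, Add(2, 0)), -19), 2) = Pow(Add(Mul(2, 0, 2), -19), 2) = Pow(Add(0, -19), 2) = Pow(-19, 2) = 361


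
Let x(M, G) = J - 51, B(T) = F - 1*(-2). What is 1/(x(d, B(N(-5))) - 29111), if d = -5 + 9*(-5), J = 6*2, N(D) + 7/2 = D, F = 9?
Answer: -1/29150 ≈ -3.4305e-5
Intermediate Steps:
N(D) = -7/2 + D
J = 12
B(T) = 11 (B(T) = 9 - 1*(-2) = 9 + 2 = 11)
d = -50 (d = -5 - 45 = -50)
x(M, G) = -39 (x(M, G) = 12 - 51 = -39)
1/(x(d, B(N(-5))) - 29111) = 1/(-39 - 29111) = 1/(-29150) = -1/29150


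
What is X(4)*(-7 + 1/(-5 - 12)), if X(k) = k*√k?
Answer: -960/17 ≈ -56.471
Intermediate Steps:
X(k) = k^(3/2)
X(4)*(-7 + 1/(-5 - 12)) = 4^(3/2)*(-7 + 1/(-5 - 12)) = 8*(-7 + 1/(-17)) = 8*(-7 - 1/17) = 8*(-120/17) = -960/17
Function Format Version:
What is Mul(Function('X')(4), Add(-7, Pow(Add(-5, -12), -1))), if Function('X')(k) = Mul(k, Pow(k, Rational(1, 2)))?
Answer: Rational(-960, 17) ≈ -56.471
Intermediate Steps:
Function('X')(k) = Pow(k, Rational(3, 2))
Mul(Function('X')(4), Add(-7, Pow(Add(-5, -12), -1))) = Mul(Pow(4, Rational(3, 2)), Add(-7, Pow(Add(-5, -12), -1))) = Mul(8, Add(-7, Pow(-17, -1))) = Mul(8, Add(-7, Rational(-1, 17))) = Mul(8, Rational(-120, 17)) = Rational(-960, 17)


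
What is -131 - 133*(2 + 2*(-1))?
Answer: -131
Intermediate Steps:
-131 - 133*(2 + 2*(-1)) = -131 - 133*(2 - 2) = -131 - 133*0 = -131 + 0 = -131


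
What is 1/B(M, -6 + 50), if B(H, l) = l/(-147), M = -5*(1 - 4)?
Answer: -147/44 ≈ -3.3409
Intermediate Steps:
M = 15 (M = -5*(-3) = 15)
B(H, l) = -l/147 (B(H, l) = l*(-1/147) = -l/147)
1/B(M, -6 + 50) = 1/(-(-6 + 50)/147) = 1/(-1/147*44) = 1/(-44/147) = -147/44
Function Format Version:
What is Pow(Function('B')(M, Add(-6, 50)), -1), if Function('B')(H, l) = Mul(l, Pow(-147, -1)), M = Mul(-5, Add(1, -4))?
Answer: Rational(-147, 44) ≈ -3.3409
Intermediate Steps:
M = 15 (M = Mul(-5, -3) = 15)
Function('B')(H, l) = Mul(Rational(-1, 147), l) (Function('B')(H, l) = Mul(l, Rational(-1, 147)) = Mul(Rational(-1, 147), l))
Pow(Function('B')(M, Add(-6, 50)), -1) = Pow(Mul(Rational(-1, 147), Add(-6, 50)), -1) = Pow(Mul(Rational(-1, 147), 44), -1) = Pow(Rational(-44, 147), -1) = Rational(-147, 44)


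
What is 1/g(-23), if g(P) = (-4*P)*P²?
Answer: 1/48668 ≈ 2.0547e-5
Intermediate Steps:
g(P) = -4*P³
1/g(-23) = 1/(-4*(-23)³) = 1/(-4*(-12167)) = 1/48668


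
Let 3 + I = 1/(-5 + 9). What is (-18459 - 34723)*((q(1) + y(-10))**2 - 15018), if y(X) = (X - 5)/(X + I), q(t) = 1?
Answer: 230747816606/289 ≈ 7.9844e+8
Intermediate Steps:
I = -11/4 (I = -3 + 1/(-5 + 9) = -3 + 1/4 = -11/4 ≈ -2.7500)
y(X) = (-5 + X)/(-11/4 + X) (y(X) = (X - 5)/(X - 11/4) = (-5 + X)/(-11/4 + X))
(-18459 - 34723)*((q(1) + y(-10))**2 - 15018) = (-18459 - 34723)*((1 + 4*(-5 - 10)/(-11 + 4*(-10)))**2 - 15018) = -53182*((1 + 4*(-15)/(-11 - 40))**2 - 15018) = -53182*((1 + 4*(-15)/(-51))**2 - 15018) = -53182*((1 + 4*(-1/51)*(-15))**2 - 15018) = -53182*((1 + 20/17)**2 - 15018) = -53182*((37/17)**2 - 15018) = -53182*(1369/289 - 15018) = -53182*(-4338833/289) = 230747816606/289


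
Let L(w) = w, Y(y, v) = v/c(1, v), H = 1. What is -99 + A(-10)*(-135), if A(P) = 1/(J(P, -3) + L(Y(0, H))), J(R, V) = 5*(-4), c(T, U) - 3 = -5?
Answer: -3789/41 ≈ -92.415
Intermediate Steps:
c(T, U) = -2 (c(T, U) = 3 - 5 = -2)
J(R, V) = -20
Y(y, v) = -v/2 (Y(y, v) = v/(-2) = v*(-1/2) = -v/2)
A(P) = -2/41 (A(P) = 1/(-20 - 1/2*1) = 1/(-20 - 1/2) = 1/(-41/2) = -2/41)
-99 + A(-10)*(-135) = -99 - 2/41*(-135) = -99 + 270/41 = -3789/41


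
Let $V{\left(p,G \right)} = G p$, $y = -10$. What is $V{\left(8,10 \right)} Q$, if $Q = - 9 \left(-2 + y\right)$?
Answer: $8640$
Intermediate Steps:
$Q = 108$ ($Q = - 9 \left(-2 - 10\right) = \left(-9\right) \left(-12\right) = 108$)
$V{\left(8,10 \right)} Q = 10 \cdot 8 \cdot 108 = 80 \cdot 108 = 8640$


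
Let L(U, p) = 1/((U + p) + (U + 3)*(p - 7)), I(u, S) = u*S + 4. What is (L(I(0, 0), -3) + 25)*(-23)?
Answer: -1724/3 ≈ -574.67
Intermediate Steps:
I(u, S) = 4 + S*u (I(u, S) = S*u + 4 = 4 + S*u)
L(U, p) = 1/(U + p + (-7 + p)*(3 + U)) (L(U, p) = 1/((U + p) + (3 + U)*(-7 + p)) = 1/((U + p) + (-7 + p)*(3 + U)) = 1/(U + p + (-7 + p)*(3 + U)))
(L(I(0, 0), -3) + 25)*(-23) = (1/(-21 - 6*(4 + 0*0) + 4*(-3) + (4 + 0*0)*(-3)) + 25)*(-23) = (1/(-21 - 6*(4 + 0) - 12 + (4 + 0)*(-3)) + 25)*(-23) = (1/(-21 - 6*4 - 12 + 4*(-3)) + 25)*(-23) = (1/(-21 - 24 - 12 - 12) + 25)*(-23) = (1/(-69) + 25)*(-23) = (-1/69 + 25)*(-23) = (1724/69)*(-23) = -1724/3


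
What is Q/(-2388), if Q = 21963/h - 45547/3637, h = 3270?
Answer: 7673251/3155606680 ≈ 0.0024316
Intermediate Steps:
Q = -23019753/3964330 (Q = 21963/3270 - 45547/3637 = 21963*(1/3270) - 45547*1/3637 = 7321/1090 - 45547/3637 = -23019753/3964330 ≈ -5.8067)
Q/(-2388) = -23019753/3964330/(-2388) = -23019753/3964330*(-1/2388) = 7673251/3155606680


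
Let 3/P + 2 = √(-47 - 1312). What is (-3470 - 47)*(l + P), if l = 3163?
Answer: -15162360271/1363 + 31653*I*√151/1363 ≈ -1.1124e+7 + 285.37*I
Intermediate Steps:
P = 3/(-2 + 3*I*√151) (P = 3/(-2 + √(-47 - 1312)) = 3/(-2 + √(-1359)) = 3/(-2 + 3*I*√151) ≈ -0.0044021 - 0.08114*I)
(-3470 - 47)*(l + P) = (-3470 - 47)*(3163 + (-6/1363 - 9*I*√151/1363)) = -3517*(4311163/1363 - 9*I*√151/1363) = -15162360271/1363 + 31653*I*√151/1363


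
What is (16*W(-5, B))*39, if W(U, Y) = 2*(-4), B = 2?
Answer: -4992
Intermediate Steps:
W(U, Y) = -8
(16*W(-5, B))*39 = (16*(-8))*39 = -128*39 = -4992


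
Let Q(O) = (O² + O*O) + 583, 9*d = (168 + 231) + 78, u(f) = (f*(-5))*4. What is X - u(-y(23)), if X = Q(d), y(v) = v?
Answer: 5741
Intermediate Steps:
u(f) = -20*f (u(f) = -5*f*4 = -20*f)
d = 53 (d = ((168 + 231) + 78)/9 = (399 + 78)/9 = (⅑)*477 = 53)
Q(O) = 583 + 2*O² (Q(O) = (O² + O²) + 583 = 2*O² + 583 = 583 + 2*O²)
X = 6201 (X = 583 + 2*53² = 583 + 2*2809 = 583 + 5618 = 6201)
X - u(-y(23)) = 6201 - (-20)*(-1*23) = 6201 - (-20)*(-23) = 6201 - 1*460 = 6201 - 460 = 5741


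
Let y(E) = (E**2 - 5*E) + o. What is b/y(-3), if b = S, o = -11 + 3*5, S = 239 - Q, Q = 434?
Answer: -195/28 ≈ -6.9643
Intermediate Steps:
S = -195 (S = 239 - 1*434 = 239 - 434 = -195)
o = 4 (o = -11 + 15 = 4)
b = -195
y(E) = 4 + E**2 - 5*E (y(E) = (E**2 - 5*E) + 4 = 4 + E**2 - 5*E)
b/y(-3) = -195/(4 + (-3)**2 - 5*(-3)) = -195/(4 + 9 + 15) = -195/28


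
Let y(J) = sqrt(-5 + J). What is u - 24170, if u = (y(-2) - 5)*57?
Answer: -24455 + 57*I*sqrt(7) ≈ -24455.0 + 150.81*I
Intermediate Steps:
u = -285 + 57*I*sqrt(7) (u = (sqrt(-5 - 2) - 5)*57 = (sqrt(-7) - 5)*57 = (I*sqrt(7) - 5)*57 = (-5 + I*sqrt(7))*57 = -285 + 57*I*sqrt(7) ≈ -285.0 + 150.81*I)
u - 24170 = (-285 + 57*I*sqrt(7)) - 24170 = -24455 + 57*I*sqrt(7)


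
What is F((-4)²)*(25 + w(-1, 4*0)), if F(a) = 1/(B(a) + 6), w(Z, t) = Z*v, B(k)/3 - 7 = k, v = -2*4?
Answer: 11/25 ≈ 0.44000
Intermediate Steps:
v = -8
B(k) = 21 + 3*k
w(Z, t) = -8*Z (w(Z, t) = Z*(-8) = -8*Z)
F(a) = 1/(27 + 3*a) (F(a) = 1/((21 + 3*a) + 6) = 1/(27 + 3*a))
F((-4)²)*(25 + w(-1, 4*0)) = (1/(3*(9 + (-4)²)))*(25 - 8*(-1)) = (1/(3*(9 + 16)))*(25 + 8) = ((⅓)/25)*33 = ((⅓)*(1/25))*33 = (1/75)*33 = 11/25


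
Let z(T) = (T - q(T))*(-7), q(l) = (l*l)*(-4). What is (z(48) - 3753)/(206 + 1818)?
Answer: -68601/2024 ≈ -33.894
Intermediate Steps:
q(l) = -4*l² (q(l) = l²*(-4) = -4*l²)
z(T) = -28*T² - 7*T (z(T) = (T - (-4)*T²)*(-7) = (T + 4*T²)*(-7) = -28*T² - 7*T)
(z(48) - 3753)/(206 + 1818) = (7*48*(-1 - 4*48) - 3753)/(206 + 1818) = (7*48*(-1 - 192) - 3753)/2024 = (7*48*(-193) - 3753)*(1/2024) = (-64848 - 3753)*(1/2024) = -68601*1/2024 = -68601/2024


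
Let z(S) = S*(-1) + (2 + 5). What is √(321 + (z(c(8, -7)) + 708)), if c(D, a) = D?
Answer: 2*√257 ≈ 32.062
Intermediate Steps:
z(S) = 7 - S (z(S) = -S + 7 = 7 - S)
√(321 + (z(c(8, -7)) + 708)) = √(321 + ((7 - 1*8) + 708)) = √(321 + ((7 - 8) + 708)) = √(321 + (-1 + 708)) = √(321 + 707) = √1028 = 2*√257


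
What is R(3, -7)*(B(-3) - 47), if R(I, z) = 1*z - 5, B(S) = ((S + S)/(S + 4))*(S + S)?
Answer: 132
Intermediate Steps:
B(S) = 4*S²/(4 + S) (B(S) = ((2*S)/(4 + S))*(2*S) = (2*S/(4 + S))*(2*S) = 4*S²/(4 + S))
R(I, z) = -5 + z (R(I, z) = z - 5 = -5 + z)
R(3, -7)*(B(-3) - 47) = (-5 - 7)*(4*(-3)²/(4 - 3) - 47) = -12*(4*9/1 - 47) = -12*(4*9*1 - 47) = -12*(36 - 47) = -12*(-11) = 132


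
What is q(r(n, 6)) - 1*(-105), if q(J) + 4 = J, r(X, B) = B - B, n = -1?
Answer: 101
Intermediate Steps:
r(X, B) = 0
q(J) = -4 + J
q(r(n, 6)) - 1*(-105) = (-4 + 0) - 1*(-105) = -4 + 105 = 101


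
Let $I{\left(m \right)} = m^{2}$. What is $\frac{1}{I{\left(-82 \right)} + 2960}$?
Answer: $\frac{1}{9684} \approx 0.00010326$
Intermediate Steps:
$\frac{1}{I{\left(-82 \right)} + 2960} = \frac{1}{\left(-82\right)^{2} + 2960} = \frac{1}{6724 + 2960} = \frac{1}{9684}$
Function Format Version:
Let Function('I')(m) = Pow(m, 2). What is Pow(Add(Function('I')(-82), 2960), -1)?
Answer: Rational(1, 9684) ≈ 0.00010326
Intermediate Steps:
Pow(Add(Function('I')(-82), 2960), -1) = Pow(Add(Pow(-82, 2), 2960), -1) = Pow(Add(6724, 2960), -1) = Pow(9684, -1) = Rational(1, 9684)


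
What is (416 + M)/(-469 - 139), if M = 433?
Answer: -849/608 ≈ -1.3964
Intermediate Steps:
(416 + M)/(-469 - 139) = (416 + 433)/(-469 - 139) = 849/(-608) = 849*(-1/608) = -849/608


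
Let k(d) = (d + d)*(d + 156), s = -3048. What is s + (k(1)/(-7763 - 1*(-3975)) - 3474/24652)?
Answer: -17790534593/5836361 ≈ -3048.2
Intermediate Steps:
k(d) = 2*d*(156 + d) (k(d) = (2*d)*(156 + d) = 2*d*(156 + d))
s + (k(1)/(-7763 - 1*(-3975)) - 3474/24652) = -3048 + ((2*1*(156 + 1))/(-7763 - 1*(-3975)) - 3474/24652) = -3048 + ((2*1*157)/(-7763 + 3975) - 3474*1/24652) = -3048 + (314/(-3788) - 1737/12326) = -3048 + (314*(-1/3788) - 1737/12326) = -3048 + (-157/1894 - 1737/12326) = -3048 - 1306265/5836361 = -17790534593/5836361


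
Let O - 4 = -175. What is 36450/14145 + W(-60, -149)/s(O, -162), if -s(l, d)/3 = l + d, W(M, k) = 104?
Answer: 2525642/942057 ≈ 2.6810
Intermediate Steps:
O = -171 (O = 4 - 175 = -171)
s(l, d) = -3*d - 3*l (s(l, d) = -3*(l + d) = -3*(d + l) = -3*d - 3*l)
36450/14145 + W(-60, -149)/s(O, -162) = 36450/14145 + 104/(-3*(-162) - 3*(-171)) = 36450*(1/14145) + 104/(486 + 513) = 2430/943 + 104/999 = 2525642/942057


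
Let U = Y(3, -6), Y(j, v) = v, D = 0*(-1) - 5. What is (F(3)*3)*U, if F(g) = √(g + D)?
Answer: -18*I*√2 ≈ -25.456*I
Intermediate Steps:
D = -5 (D = 0 - 5 = -5)
F(g) = √(-5 + g) (F(g) = √(g - 5) = √(-5 + g))
U = -6
(F(3)*3)*U = (√(-5 + 3)*3)*(-6) = (√(-2)*3)*(-6) = ((I*√2)*3)*(-6) = (3*I*√2)*(-6) = -18*I*√2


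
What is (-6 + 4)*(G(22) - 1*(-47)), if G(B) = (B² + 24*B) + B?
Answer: -2162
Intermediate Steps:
G(B) = B² + 25*B
(-6 + 4)*(G(22) - 1*(-47)) = (-6 + 4)*(22*(25 + 22) - 1*(-47)) = -2*(22*47 + 47) = -2*(1034 + 47) = -2*1081 = -2162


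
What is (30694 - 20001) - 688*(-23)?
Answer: 26517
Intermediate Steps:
(30694 - 20001) - 688*(-23) = 10693 + 15824 = 26517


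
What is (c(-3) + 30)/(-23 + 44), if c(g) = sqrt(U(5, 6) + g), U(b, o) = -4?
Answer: 10/7 + I*sqrt(7)/21 ≈ 1.4286 + 0.12599*I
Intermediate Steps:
c(g) = sqrt(-4 + g)
(c(-3) + 30)/(-23 + 44) = (sqrt(-4 - 3) + 30)/(-23 + 44) = (sqrt(-7) + 30)/21 = (I*sqrt(7) + 30)*(1/21) = (30 + I*sqrt(7))*(1/21) = 10/7 + I*sqrt(7)/21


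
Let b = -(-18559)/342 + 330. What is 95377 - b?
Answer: 32487515/342 ≈ 94993.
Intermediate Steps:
b = 131419/342 (b = -(-18559)/342 + 330 = -67*(-277/342) + 330 = 18559/342 + 330 = 131419/342 ≈ 384.27)
95377 - b = 95377 - 1*131419/342 = 95377 - 131419/342 = 32487515/342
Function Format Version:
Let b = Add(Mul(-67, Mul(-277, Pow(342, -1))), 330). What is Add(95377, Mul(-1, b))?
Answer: Rational(32487515, 342) ≈ 94993.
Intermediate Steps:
b = Rational(131419, 342) (b = Add(Mul(-67, Mul(-277, Rational(1, 342))), 330) = Add(Mul(-67, Rational(-277, 342)), 330) = Add(Rational(18559, 342), 330) = Rational(131419, 342) ≈ 384.27)
Add(95377, Mul(-1, b)) = Add(95377, Mul(-1, Rational(131419, 342))) = Add(95377, Rational(-131419, 342)) = Rational(32487515, 342)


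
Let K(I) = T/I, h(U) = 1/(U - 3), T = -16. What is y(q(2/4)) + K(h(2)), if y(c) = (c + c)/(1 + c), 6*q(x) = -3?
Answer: 14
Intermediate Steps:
q(x) = -½ (q(x) = (⅙)*(-3) = -½)
y(c) = 2*c/(1 + c) (y(c) = (2*c)/(1 + c) = 2*c/(1 + c))
h(U) = 1/(-3 + U)
K(I) = -16/I
y(q(2/4)) + K(h(2)) = 2*(-½)/(1 - ½) - 16/(1/(-3 + 2)) = 2*(-½)/(½) - 16/(1/(-1)) = 2*(-½)*2 - 16/(-1) = -2 - 16*(-1) = -2 + 16 = 14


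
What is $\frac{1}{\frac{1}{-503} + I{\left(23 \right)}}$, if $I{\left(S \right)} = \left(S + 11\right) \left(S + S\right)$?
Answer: $\frac{503}{786691} \approx 0.00063939$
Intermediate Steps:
$I{\left(S \right)} = 2 S \left(11 + S\right)$ ($I{\left(S \right)} = \left(11 + S\right) 2 S = 2 S \left(11 + S\right)$)
$\frac{1}{\frac{1}{-503} + I{\left(23 \right)}} = \frac{1}{\frac{1}{-503} + 2 \cdot 23 \left(11 + 23\right)} = \frac{1}{- \frac{1}{503} + 2 \cdot 23 \cdot 34} = \frac{1}{- \frac{1}{503} + 1564} = \frac{1}{\frac{786691}{503}} = \frac{503}{786691}$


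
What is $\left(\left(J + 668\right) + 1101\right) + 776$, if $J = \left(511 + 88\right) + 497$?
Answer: $3641$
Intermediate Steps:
$J = 1096$ ($J = 599 + 497 = 1096$)
$\left(\left(J + 668\right) + 1101\right) + 776 = \left(\left(1096 + 668\right) + 1101\right) + 776 = \left(1764 + 1101\right) + 776 = 2865 + 776 = 3641$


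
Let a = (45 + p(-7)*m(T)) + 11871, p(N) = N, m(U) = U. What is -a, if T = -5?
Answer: -11951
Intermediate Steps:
a = 11951 (a = (45 - 7*(-5)) + 11871 = (45 + 35) + 11871 = 80 + 11871 = 11951)
-a = -1*11951 = -11951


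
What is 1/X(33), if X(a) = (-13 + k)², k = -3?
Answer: 1/256 ≈ 0.0039063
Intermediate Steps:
X(a) = 256 (X(a) = (-13 - 3)² = (-16)² = 256)
1/X(33) = 1/256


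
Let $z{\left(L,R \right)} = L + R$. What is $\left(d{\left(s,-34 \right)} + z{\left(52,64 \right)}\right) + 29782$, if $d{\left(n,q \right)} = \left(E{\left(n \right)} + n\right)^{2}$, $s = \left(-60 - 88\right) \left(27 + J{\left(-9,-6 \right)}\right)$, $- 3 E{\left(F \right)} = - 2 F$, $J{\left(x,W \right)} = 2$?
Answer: $\frac{460800682}{9} \approx 5.12 \cdot 10^{7}$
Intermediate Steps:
$E{\left(F \right)} = \frac{2 F}{3}$ ($E{\left(F \right)} = - \frac{\left(-2\right) F}{3} = \frac{2 F}{3}$)
$s = -4292$ ($s = \left(-60 - 88\right) \left(27 + 2\right) = \left(-148\right) 29 = -4292$)
$d{\left(n,q \right)} = \frac{25 n^{2}}{9}$ ($d{\left(n,q \right)} = \left(\frac{2 n}{3} + n\right)^{2} = \left(\frac{5 n}{3}\right)^{2} = \frac{25 n^{2}}{9}$)
$\left(d{\left(s,-34 \right)} + z{\left(52,64 \right)}\right) + 29782 = \left(\frac{25 \left(-4292\right)^{2}}{9} + \left(52 + 64\right)\right) + 29782 = \left(\frac{25}{9} \cdot 18421264 + 116\right) + 29782 = \left(\frac{460531600}{9} + 116\right) + 29782 = \frac{460532644}{9} + 29782 = \frac{460800682}{9}$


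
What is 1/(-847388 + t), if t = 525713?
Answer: -1/321675 ≈ -3.1087e-6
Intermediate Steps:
1/(-847388 + t) = 1/(-847388 + 525713) = 1/(-321675) = -1/321675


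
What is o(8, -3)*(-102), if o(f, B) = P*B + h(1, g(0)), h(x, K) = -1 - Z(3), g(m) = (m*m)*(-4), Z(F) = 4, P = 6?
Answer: 2346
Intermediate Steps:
g(m) = -4*m² (g(m) = m²*(-4) = -4*m²)
h(x, K) = -5 (h(x, K) = -1 - 1*4 = -1 - 4 = -5)
o(f, B) = -5 + 6*B (o(f, B) = 6*B - 5 = -5 + 6*B)
o(8, -3)*(-102) = (-5 + 6*(-3))*(-102) = (-5 - 18)*(-102) = -23*(-102) = 2346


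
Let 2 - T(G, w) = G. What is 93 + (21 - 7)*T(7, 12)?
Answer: 23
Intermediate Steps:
T(G, w) = 2 - G
93 + (21 - 7)*T(7, 12) = 93 + (21 - 7)*(2 - 1*7) = 93 + 14*(2 - 7) = 93 + 14*(-5) = 93 - 70 = 23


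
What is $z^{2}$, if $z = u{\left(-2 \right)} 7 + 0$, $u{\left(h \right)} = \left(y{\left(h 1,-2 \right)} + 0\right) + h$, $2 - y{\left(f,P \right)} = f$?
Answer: $196$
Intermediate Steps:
$y{\left(f,P \right)} = 2 - f$
$u{\left(h \right)} = 2$ ($u{\left(h \right)} = \left(\left(2 - h 1\right) + 0\right) + h = \left(\left(2 - h\right) + 0\right) + h = \left(2 - h\right) + h = 2$)
$z = 14$ ($z = 2 \cdot 7 + 0 = 14 + 0 = 14$)
$z^{2} = 14^{2} = 196$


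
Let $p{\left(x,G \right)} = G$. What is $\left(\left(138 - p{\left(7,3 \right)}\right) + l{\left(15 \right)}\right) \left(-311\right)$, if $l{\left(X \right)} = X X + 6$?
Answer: $-113826$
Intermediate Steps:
$l{\left(X \right)} = 6 + X^{2}$ ($l{\left(X \right)} = X^{2} + 6 = 6 + X^{2}$)
$\left(\left(138 - p{\left(7,3 \right)}\right) + l{\left(15 \right)}\right) \left(-311\right) = \left(\left(138 - 3\right) + \left(6 + 15^{2}\right)\right) \left(-311\right) = \left(\left(138 - 3\right) + \left(6 + 225\right)\right) \left(-311\right) = \left(135 + 231\right) \left(-311\right) = 366 \left(-311\right) = -113826$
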